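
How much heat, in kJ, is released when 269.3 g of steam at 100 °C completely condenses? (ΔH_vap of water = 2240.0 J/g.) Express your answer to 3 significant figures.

q = 603 kJ

q = m × ΔH_vap = 269.3 × 2240.0 = 603200 J = 603 kJ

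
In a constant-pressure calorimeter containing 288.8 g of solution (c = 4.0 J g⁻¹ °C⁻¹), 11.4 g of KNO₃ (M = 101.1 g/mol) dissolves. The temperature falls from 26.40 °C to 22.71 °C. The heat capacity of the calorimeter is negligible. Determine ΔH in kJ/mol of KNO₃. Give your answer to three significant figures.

|ΔT| = |22.71 − 26.40| = 3.69 °C
|q_surr| = (288.8 × 4.0) × 3.69 = 1155.2 × 3.69 = 4263 J
n(KNO₃) = 11.4 / 101.1 = 0.1128 mol
Temperature fell, so q_rxn = +|q_surr| = 4.263 kJ
ΔH = q_rxn / n = 37.79 kJ/mol

ΔH = 37.8 kJ/mol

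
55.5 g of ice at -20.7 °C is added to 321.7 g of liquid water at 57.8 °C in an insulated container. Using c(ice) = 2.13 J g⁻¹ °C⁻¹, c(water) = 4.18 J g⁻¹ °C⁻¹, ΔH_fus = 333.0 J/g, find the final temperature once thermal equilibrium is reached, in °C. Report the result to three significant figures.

Heat to bring ice to 0 °C and melt it: q₁ = 55.5×2.13×20.7 + 55.5×333.0 = 20929 J
Heat the water can supply cooling to 0 °C: 321.7×4.18×57.8 = 77724.0 J > q₁, so all ice melts.
Energy balance: 321.7×4.18×(57.8 − T) = 20929 + 55.5×4.18×(T − 0)
1344.706(57.8 − T) = 20929 + 231.99 T
77724.0 − 20929 = 1576.696 T
T = 56795.0 / 1576.696 = 36.02 °C

T_f = 36.0 °C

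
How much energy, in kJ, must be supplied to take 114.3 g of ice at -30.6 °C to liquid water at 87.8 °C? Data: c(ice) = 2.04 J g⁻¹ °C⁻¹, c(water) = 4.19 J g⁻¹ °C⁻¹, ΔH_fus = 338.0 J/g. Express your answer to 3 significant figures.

q = 87.8 kJ

q1 (heat ice -30.6→0.0 °C): 114.3 × 2.04 × 30.6 = 7135 J
q2 (melt at 0 °C): 114.3 × 338.0 = 38633 J
q3 (heat water 0.0→87.8 °C): 114.3 × 4.19 × 87.8 = 42049 J
Total: 7135 + 38633 + 42049 = 87817 J = 87.8 kJ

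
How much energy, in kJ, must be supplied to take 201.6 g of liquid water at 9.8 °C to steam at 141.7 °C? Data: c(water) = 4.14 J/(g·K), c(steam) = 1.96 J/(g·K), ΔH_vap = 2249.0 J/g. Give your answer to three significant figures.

q1 (heat water 9.8→100.0 °C): 201.6 × 4.14 × 90.2 = 75283 J
q2 (vaporize at 100 °C): 201.6 × 2249.0 = 453398 J
q3 (heat steam 100.0→141.7 °C): 201.6 × 1.96 × 41.7 = 16477 J
Total: 75283 + 453398 + 16477 = 545158 J = 545 kJ

q = 545 kJ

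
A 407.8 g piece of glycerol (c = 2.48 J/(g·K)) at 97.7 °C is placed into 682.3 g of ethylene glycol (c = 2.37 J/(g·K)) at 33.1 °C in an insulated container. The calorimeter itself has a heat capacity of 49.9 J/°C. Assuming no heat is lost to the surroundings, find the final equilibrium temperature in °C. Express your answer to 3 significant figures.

T_f = 57.5 °C

Heat lost by glycerol = heat gained by ethylene glycol + calorimeter.
(407.8)(2.48)(97.7 − T) = [(682.3)(2.37) + 49.9](T − 33.1)
1011.344 (97.7 − T) = 1666.951 (T − 33.1)
98808 − 1011.344 T = 1666.951 T − 55176
153984 = 2678.295 T
T = 57.49 °C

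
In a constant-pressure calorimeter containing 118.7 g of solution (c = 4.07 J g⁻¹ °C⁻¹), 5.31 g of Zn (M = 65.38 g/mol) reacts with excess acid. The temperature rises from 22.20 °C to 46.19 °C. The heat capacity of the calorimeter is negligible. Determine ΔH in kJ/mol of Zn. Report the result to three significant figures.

|ΔT| = |46.19 − 22.20| = 23.99 °C
|q_surr| = (118.7 × 4.07) × 23.99 = 483.109 × 23.99 = 11590 J
n(Zn) = 5.31 / 65.38 = 0.08122 mol
Temperature rose, so q_rxn = −|q_surr| = -11.59 kJ
ΔH = q_rxn / n = -142.7 kJ/mol

ΔH = -143 kJ/mol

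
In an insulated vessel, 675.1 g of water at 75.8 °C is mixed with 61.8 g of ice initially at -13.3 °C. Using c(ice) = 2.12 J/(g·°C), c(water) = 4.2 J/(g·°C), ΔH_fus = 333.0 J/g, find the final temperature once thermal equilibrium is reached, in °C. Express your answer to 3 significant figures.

T_f = 62.2 °C

Heat to bring ice to 0 °C and melt it: q₁ = 61.8×2.12×13.3 + 61.8×333.0 = 22322 J
Heat the water can supply cooling to 0 °C: 675.1×4.2×75.8 = 214925 J > q₁, so all ice melts.
Energy balance: 675.1×4.2×(75.8 − T) = 22322 + 61.8×4.2×(T − 0)
2835.42(75.8 − T) = 22322 + 259.56 T
214925 − 22322 = 3094.98 T
T = 192603 / 3094.98 = 62.23 °C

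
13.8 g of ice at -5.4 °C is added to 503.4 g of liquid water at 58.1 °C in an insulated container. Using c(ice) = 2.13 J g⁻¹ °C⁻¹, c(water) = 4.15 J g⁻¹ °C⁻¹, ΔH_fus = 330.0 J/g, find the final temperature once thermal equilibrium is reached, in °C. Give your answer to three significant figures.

Heat to bring ice to 0 °C and melt it: q₁ = 13.8×2.13×5.4 + 13.8×330.0 = 4712.7 J
Heat the water can supply cooling to 0 °C: 503.4×4.15×58.1 = 121377 J > q₁, so all ice melts.
Energy balance: 503.4×4.15×(58.1 − T) = 4712.7 + 13.8×4.15×(T − 0)
2089.11(58.1 − T) = 4712.7 + 57.27 T
121377 − 4712.7 = 2146.38 T
T = 116664.3 / 2146.38 = 54.35 °C

T_f = 54.4 °C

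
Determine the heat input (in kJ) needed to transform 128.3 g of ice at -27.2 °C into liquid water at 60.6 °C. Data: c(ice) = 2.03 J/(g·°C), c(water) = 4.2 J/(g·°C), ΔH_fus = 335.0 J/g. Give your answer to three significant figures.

q1 (heat ice -27.2→0.0 °C): 128.3 × 2.03 × 27.2 = 7084 J
q2 (melt at 0 °C): 128.3 × 335.0 = 42981 J
q3 (heat water 0.0→60.6 °C): 128.3 × 4.2 × 60.6 = 32655 J
Total: 7084 + 42981 + 32655 = 82720 J = 82.7 kJ

q = 82.7 kJ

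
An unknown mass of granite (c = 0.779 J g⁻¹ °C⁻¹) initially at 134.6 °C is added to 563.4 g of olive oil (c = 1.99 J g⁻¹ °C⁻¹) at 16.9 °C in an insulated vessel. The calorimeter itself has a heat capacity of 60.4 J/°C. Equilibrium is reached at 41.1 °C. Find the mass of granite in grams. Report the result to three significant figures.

m = 393 g

q_gained = (563.4 × 1.99 + 60.4) × (41.1 − 16.9) = 28590 J
q_lost = m × 0.779 × (134.6 − 41.1) = 72.8365 m
m = 28590 / 72.8365 = 393 g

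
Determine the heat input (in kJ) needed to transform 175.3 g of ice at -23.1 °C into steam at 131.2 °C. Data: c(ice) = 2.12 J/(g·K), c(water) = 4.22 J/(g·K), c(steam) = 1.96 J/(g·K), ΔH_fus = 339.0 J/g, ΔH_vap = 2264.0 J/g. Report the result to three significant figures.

q1 (heat ice -23.1→0.0 °C): 175.3 × 2.12 × 23.1 = 8585 J
q2 (melt at 0 °C): 175.3 × 339.0 = 59427 J
q3 (heat water 0.0→100.0 °C): 175.3 × 4.22 × 100.0 = 73977 J
q4 (vaporize at 100 °C): 175.3 × 2264.0 = 396879 J
q5 (heat steam 100.0→131.2 °C): 175.3 × 1.96 × 31.2 = 10720 J
Total: 8585 + 59427 + 73977 + 396879 + 10720 = 549588 J = 550 kJ

q = 550 kJ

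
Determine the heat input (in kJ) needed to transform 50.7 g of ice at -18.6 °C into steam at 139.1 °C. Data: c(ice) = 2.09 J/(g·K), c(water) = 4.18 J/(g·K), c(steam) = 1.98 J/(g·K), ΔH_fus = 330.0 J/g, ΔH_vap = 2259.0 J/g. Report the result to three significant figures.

q1 (heat ice -18.6→0.0 °C): 50.7 × 2.09 × 18.6 = 1971 J
q2 (melt at 0 °C): 50.7 × 330.0 = 16731 J
q3 (heat water 0.0→100.0 °C): 50.7 × 4.18 × 100.0 = 21193 J
q4 (vaporize at 100 °C): 50.7 × 2259.0 = 114531 J
q5 (heat steam 100.0→139.1 °C): 50.7 × 1.98 × 39.1 = 3925 J
Total: 1971 + 16731 + 21193 + 114531 + 3925 = 158351 J = 158 kJ

q = 158 kJ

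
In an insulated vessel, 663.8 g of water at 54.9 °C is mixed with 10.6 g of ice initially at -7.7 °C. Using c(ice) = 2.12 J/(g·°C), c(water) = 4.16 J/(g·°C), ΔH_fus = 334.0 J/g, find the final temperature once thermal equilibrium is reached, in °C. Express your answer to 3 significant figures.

T_f = 52.7 °C

Heat to bring ice to 0 °C and melt it: q₁ = 10.6×2.12×7.7 + 10.6×334.0 = 3713.4 J
Heat the water can supply cooling to 0 °C: 663.8×4.16×54.9 = 151601 J > q₁, so all ice melts.
Energy balance: 663.8×4.16×(54.9 − T) = 3713.4 + 10.6×4.16×(T − 0)
2761.408(54.9 − T) = 3713.4 + 44.096 T
151601 − 3713.4 = 2805.504 T
T = 147887.6 / 2805.504 = 52.71 °C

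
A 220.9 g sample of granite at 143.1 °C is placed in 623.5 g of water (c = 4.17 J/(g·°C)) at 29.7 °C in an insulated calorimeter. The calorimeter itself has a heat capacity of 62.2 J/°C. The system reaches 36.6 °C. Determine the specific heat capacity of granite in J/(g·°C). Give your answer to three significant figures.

q_gained = (623.5 × 4.17 + 62.2) × (36.6 − 29.7) = 18370 J
q_lost = 220.9 × c × (143.1 − 36.6) = 23525.85 c
Set equal: c = 18370 / 23525.85 = 0.781 J/(g·°C)

c = 0.781 J/(g·°C)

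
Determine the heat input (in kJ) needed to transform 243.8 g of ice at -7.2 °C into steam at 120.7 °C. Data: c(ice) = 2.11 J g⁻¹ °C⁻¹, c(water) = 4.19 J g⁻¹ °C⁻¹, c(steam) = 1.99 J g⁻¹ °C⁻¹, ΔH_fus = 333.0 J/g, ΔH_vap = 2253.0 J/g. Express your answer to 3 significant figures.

q1 (heat ice -7.2→0.0 °C): 243.8 × 2.11 × 7.2 = 3704 J
q2 (melt at 0 °C): 243.8 × 333.0 = 81185 J
q3 (heat water 0.0→100.0 °C): 243.8 × 4.19 × 100.0 = 102152 J
q4 (vaporize at 100 °C): 243.8 × 2253.0 = 549281 J
q5 (heat steam 100.0→120.7 °C): 243.8 × 1.99 × 20.7 = 10043 J
Total: 3704 + 81185 + 102152 + 549281 + 10043 = 746365 J = 746 kJ

q = 746 kJ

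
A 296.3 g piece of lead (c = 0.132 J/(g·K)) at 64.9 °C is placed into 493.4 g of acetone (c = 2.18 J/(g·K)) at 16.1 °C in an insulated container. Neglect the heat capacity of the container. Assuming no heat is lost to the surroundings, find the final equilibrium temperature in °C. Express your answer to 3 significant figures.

Heat lost by lead = heat gained by acetone.
(296.3)(0.132)(64.9 − T) = (493.4)(2.18)(T − 16.1)
39.1116 (64.9 − T) = 1075.612 (T − 16.1)
2538.3 − 39.1116 T = 1075.612 T − 17317
19855.3 = 1114.7236 T
T = 17.81 °C

T_f = 17.8 °C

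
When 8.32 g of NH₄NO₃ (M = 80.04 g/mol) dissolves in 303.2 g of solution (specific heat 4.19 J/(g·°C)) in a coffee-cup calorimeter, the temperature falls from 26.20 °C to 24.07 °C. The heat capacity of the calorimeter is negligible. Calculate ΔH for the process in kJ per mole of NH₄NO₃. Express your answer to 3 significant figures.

|ΔT| = |24.07 − 26.20| = 2.13 °C
|q_surr| = (303.2 × 4.19) × 2.13 = 1270.408 × 2.13 = 2706 J
n(NH₄NO₃) = 8.32 / 80.04 = 0.1039 mol
Temperature fell, so q_rxn = +|q_surr| = 2.706 kJ
ΔH = q_rxn / n = 26.04 kJ/mol

ΔH = 26.0 kJ/mol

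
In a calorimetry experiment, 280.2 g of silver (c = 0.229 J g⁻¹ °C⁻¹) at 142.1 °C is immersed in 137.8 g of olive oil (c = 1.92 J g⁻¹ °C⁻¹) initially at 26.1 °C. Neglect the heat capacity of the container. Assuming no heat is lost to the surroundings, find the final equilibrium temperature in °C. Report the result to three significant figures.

Heat lost by silver = heat gained by olive oil.
(280.2)(0.229)(142.1 − T) = (137.8)(1.92)(T − 26.1)
64.1658 (142.1 − T) = 264.576 (T − 26.1)
9118.0 − 64.1658 T = 264.576 T − 6905.4
16023.4 = 328.7418 T
T = 48.74 °C

T_f = 48.7 °C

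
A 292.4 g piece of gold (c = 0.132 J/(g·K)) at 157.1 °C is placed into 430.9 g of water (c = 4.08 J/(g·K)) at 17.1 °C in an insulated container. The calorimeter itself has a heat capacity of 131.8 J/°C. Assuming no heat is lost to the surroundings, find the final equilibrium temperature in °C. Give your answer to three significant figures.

T_f = 19.9 °C

Heat lost by gold = heat gained by water + calorimeter.
(292.4)(0.132)(157.1 − T) = [(430.9)(4.08) + 131.8](T − 17.1)
38.5968 (157.1 − T) = 1889.872 (T − 17.1)
6063.6 − 38.5968 T = 1889.872 T − 32317
38380.6 = 1928.4688 T
T = 19.90 °C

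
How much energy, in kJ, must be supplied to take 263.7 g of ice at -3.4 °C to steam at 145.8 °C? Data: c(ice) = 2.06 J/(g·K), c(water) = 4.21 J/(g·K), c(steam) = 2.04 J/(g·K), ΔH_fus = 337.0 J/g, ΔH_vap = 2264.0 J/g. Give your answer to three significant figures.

q = 823 kJ

q1 (heat ice -3.4→0.0 °C): 263.7 × 2.06 × 3.4 = 1847 J
q2 (melt at 0 °C): 263.7 × 337.0 = 88867 J
q3 (heat water 0.0→100.0 °C): 263.7 × 4.21 × 100.0 = 111018 J
q4 (vaporize at 100 °C): 263.7 × 2264.0 = 597017 J
q5 (heat steam 100.0→145.8 °C): 263.7 × 2.04 × 45.8 = 24638 J
Total: 1847 + 88867 + 111018 + 597017 + 24638 = 823387 J = 823 kJ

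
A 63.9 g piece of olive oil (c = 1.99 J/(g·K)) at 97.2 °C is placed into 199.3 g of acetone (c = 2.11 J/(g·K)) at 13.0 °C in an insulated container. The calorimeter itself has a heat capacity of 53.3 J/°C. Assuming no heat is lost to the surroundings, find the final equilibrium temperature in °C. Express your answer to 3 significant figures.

T_f = 30.8 °C

Heat lost by olive oil = heat gained by acetone + calorimeter.
(63.9)(1.99)(97.2 − T) = [(199.3)(2.11) + 53.3](T − 13.0)
127.161 (97.2 − T) = 473.823 (T − 13.0)
12360 − 127.161 T = 473.823 T − 6159.7
18519.7 = 600.984 T
T = 30.82 °C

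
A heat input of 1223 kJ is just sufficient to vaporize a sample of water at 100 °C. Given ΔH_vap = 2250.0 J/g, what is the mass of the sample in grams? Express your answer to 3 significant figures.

m = 544 g

m = q / ΔH_vap = 1223000 J / 2250.0 J/g = 544 g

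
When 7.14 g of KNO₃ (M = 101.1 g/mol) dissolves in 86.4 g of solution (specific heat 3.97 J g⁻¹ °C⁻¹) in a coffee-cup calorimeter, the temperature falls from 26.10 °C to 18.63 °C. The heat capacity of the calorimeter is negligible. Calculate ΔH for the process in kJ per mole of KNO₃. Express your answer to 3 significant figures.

ΔH = 36.3 kJ/mol

|ΔT| = |18.63 − 26.10| = 7.47 °C
|q_surr| = (86.4 × 3.97) × 7.47 = 343.008 × 7.47 = 2562 J
n(KNO₃) = 7.14 / 101.1 = 0.07062 mol
Temperature fell, so q_rxn = +|q_surr| = 2.562 kJ
ΔH = q_rxn / n = 36.28 kJ/mol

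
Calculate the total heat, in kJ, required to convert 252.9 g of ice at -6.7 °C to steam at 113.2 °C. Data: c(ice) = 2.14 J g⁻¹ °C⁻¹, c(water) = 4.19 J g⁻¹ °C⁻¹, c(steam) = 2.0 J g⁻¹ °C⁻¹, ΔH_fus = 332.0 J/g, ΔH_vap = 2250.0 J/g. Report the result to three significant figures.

q1 (heat ice -6.7→0.0 °C): 252.9 × 2.14 × 6.7 = 3626 J
q2 (melt at 0 °C): 252.9 × 332.0 = 83963 J
q3 (heat water 0.0→100.0 °C): 252.9 × 4.19 × 100.0 = 105965 J
q4 (vaporize at 100 °C): 252.9 × 2250.0 = 569025 J
q5 (heat steam 100.0→113.2 °C): 252.9 × 2.0 × 13.2 = 6677 J
Total: 3626 + 83963 + 105965 + 569025 + 6677 = 769256 J = 769 kJ

q = 769 kJ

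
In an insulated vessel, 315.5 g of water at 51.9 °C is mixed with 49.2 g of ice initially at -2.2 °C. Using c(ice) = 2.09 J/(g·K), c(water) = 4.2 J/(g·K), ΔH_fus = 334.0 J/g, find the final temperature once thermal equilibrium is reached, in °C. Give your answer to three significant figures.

Heat to bring ice to 0 °C and melt it: q₁ = 49.2×2.09×2.2 + 49.2×334.0 = 16659 J
Heat the water can supply cooling to 0 °C: 315.5×4.2×51.9 = 68772.7 J > q₁, so all ice melts.
Energy balance: 315.5×4.2×(51.9 − T) = 16659 + 49.2×4.2×(T − 0)
1325.1(51.9 − T) = 16659 + 206.64 T
68772.7 − 16659 = 1531.74 T
T = 52113.7 / 1531.74 = 34.02 °C

T_f = 34.0 °C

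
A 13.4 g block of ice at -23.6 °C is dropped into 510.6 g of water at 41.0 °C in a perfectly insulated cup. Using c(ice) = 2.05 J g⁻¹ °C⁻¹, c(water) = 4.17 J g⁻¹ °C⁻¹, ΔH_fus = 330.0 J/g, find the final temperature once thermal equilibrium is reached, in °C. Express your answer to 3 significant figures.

Heat to bring ice to 0 °C and melt it: q₁ = 13.4×2.05×23.6 + 13.4×330.0 = 5070.3 J
Heat the water can supply cooling to 0 °C: 510.6×4.17×41.0 = 87297.3 J > q₁, so all ice melts.
Energy balance: 510.6×4.17×(41.0 − T) = 5070.3 + 13.4×4.17×(T − 0)
2129.202(41.0 − T) = 5070.3 + 55.878 T
87297.3 − 5070.3 = 2185.080 T
T = 82227.0 / 2185.080 = 37.63 °C

T_f = 37.6 °C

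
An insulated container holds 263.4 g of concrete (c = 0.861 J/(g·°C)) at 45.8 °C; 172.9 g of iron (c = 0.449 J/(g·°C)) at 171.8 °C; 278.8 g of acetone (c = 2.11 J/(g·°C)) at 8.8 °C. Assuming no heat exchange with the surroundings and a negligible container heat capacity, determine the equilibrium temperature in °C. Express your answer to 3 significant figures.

T_f = 32.4 °C

Σ mᵢcᵢ(T − Tᵢ) = 0  ⇒  T = Σ mᵢcᵢTᵢ / Σ mᵢcᵢ
Σ mᵢcᵢ = 263.4×0.861 + 172.9×0.449 + 278.8×2.11 = 892.6875
Σ mᵢcᵢTᵢ = 226.7874×45.8 + 77.6321×171.8 + 588.268×8.8 = 28901
T = 28901 / 892.6875 = 32.38 °C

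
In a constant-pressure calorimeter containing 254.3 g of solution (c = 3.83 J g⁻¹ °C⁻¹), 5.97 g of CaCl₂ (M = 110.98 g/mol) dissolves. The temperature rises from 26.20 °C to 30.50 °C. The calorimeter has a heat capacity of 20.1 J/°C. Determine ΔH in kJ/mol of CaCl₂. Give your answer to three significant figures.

|ΔT| = |30.50 − 26.20| = 4.30 °C
|q_surr| = (254.3 × 3.83 + 20.1) × 4.30 = 994.069 × 4.30 = 4274 J
n(CaCl₂) = 5.97 / 110.98 = 0.05379 mol
Temperature rose, so q_rxn = −|q_surr| = -4.274 kJ
ΔH = q_rxn / n = -79.46 kJ/mol

ΔH = -79.5 kJ/mol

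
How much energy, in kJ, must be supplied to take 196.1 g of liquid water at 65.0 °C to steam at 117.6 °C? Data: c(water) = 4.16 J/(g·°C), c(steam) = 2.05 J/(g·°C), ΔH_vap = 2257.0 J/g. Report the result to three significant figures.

q1 (heat water 65.0→100.0 °C): 196.1 × 4.16 × 35.0 = 28552 J
q2 (vaporize at 100 °C): 196.1 × 2257.0 = 442598 J
q3 (heat steam 100.0→117.6 °C): 196.1 × 2.05 × 17.6 = 7075 J
Total: 28552 + 442598 + 7075 = 478225 J = 478 kJ

q = 478 kJ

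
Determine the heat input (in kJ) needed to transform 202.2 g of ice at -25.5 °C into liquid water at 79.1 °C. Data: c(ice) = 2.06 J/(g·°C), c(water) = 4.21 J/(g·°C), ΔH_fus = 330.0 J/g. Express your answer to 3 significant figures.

q1 (heat ice -25.5→0.0 °C): 202.2 × 2.06 × 25.5 = 10622 J
q2 (melt at 0 °C): 202.2 × 330.0 = 66726 J
q3 (heat water 0.0→79.1 °C): 202.2 × 4.21 × 79.1 = 67335 J
Total: 10622 + 66726 + 67335 = 144683 J = 145 kJ

q = 145 kJ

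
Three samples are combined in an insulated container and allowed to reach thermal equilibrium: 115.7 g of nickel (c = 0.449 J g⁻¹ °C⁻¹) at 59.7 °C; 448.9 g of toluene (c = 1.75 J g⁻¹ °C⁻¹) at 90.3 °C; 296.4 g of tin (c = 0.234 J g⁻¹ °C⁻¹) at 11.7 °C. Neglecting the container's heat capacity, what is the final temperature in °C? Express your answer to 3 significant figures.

T_f = 82.5 °C

Σ mᵢcᵢ(T − Tᵢ) = 0  ⇒  T = Σ mᵢcᵢTᵢ / Σ mᵢcᵢ
Σ mᵢcᵢ = 115.7×0.449 + 448.9×1.75 + 296.4×0.234 = 906.8819
Σ mᵢcᵢTᵢ = 51.9493×59.7 + 785.575×90.3 + 69.3576×11.7 = 74850
T = 74850 / 906.8819 = 82.54 °C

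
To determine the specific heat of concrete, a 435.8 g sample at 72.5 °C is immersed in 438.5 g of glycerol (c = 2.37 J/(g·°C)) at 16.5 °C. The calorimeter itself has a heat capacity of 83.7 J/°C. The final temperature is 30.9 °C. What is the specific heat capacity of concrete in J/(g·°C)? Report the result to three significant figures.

c = 0.892 J/(g·°C)

q_gained = (438.5 × 2.37 + 83.7) × (30.9 − 16.5) = 16170 J
q_lost = 435.8 × c × (72.5 − 30.9) = 18129.28 c
Set equal: c = 16170 / 18129.28 = 0.892 J/(g·°C)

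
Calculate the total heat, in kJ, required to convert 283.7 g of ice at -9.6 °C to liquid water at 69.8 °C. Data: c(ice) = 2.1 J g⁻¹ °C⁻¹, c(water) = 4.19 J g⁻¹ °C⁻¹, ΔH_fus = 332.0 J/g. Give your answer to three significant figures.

q1 (heat ice -9.6→0.0 °C): 283.7 × 2.1 × 9.6 = 5719 J
q2 (melt at 0 °C): 283.7 × 332.0 = 94188 J
q3 (heat water 0.0→69.8 °C): 283.7 × 4.19 × 69.8 = 82971 J
Total: 5719 + 94188 + 82971 = 182878 J = 183 kJ

q = 183 kJ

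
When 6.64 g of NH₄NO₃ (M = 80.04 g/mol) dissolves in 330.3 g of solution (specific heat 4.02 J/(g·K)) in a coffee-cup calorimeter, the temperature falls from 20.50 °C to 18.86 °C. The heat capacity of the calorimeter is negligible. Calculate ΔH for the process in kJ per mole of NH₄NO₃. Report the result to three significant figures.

|ΔT| = |18.86 − 20.50| = 1.64 °C
|q_surr| = (330.3 × 4.02) × 1.64 = 1327.806 × 1.64 = 2177.6 J
n(NH₄NO₃) = 6.64 / 80.04 = 0.082959 mol
Temperature fell, so q_rxn = +|q_surr| = 2.1776 kJ
ΔH = q_rxn / n = 26.249 kJ/mol

ΔH = 26.2 kJ/mol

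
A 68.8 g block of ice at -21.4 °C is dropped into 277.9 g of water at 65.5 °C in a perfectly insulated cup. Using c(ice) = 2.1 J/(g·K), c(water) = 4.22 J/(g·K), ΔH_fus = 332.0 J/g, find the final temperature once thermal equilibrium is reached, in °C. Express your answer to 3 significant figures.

Heat to bring ice to 0 °C and melt it: q₁ = 68.8×2.1×21.4 + 68.8×332.0 = 25933 J
Heat the water can supply cooling to 0 °C: 277.9×4.22×65.5 = 76814.3 J > q₁, so all ice melts.
Energy balance: 277.9×4.22×(65.5 − T) = 25933 + 68.8×4.22×(T − 0)
1172.738(65.5 − T) = 25933 + 290.336 T
76814.3 − 25933 = 1463.074 T
T = 50881.3 / 1463.074 = 34.78 °C

T_f = 34.8 °C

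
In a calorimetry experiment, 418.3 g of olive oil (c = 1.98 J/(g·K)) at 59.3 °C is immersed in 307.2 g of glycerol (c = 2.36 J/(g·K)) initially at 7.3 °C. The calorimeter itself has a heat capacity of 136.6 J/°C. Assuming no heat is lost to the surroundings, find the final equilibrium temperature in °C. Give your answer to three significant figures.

Heat lost by olive oil = heat gained by glycerol + calorimeter.
(418.3)(1.98)(59.3 − T) = [(307.2)(2.36) + 136.6](T − 7.3)
828.234 (59.3 − T) = 861.592 (T − 7.3)
49114 − 828.234 T = 861.592 T − 6289.6
55403.6 = 1689.826 T
T = 32.79 °C

T_f = 32.8 °C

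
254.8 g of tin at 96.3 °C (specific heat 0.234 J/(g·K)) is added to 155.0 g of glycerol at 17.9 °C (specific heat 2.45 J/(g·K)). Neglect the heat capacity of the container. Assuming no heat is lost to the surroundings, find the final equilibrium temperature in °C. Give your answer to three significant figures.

Heat lost by tin = heat gained by glycerol.
(254.8)(0.234)(96.3 − T) = (155.0)(2.45)(T − 17.9)
59.6232 (96.3 − T) = 379.75 (T − 17.9)
5741.7 − 59.6232 T = 379.75 T − 6797.5
12539.2 = 439.3732 T
T = 28.54 °C

T_f = 28.5 °C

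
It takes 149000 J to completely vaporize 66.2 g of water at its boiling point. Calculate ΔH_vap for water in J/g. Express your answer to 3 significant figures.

ΔH_vap = q / m = 149000 / 66.2 = 2250 J/g

ΔH_vap = 2250 J/g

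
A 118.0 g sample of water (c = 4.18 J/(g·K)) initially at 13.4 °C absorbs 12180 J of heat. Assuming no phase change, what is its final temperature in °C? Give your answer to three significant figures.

T_f = 38.1 °C

ΔT = q / (m c) = 12180 / (118.0 × 4.18) = 24.69 °C
T_f = 13.4 + 24.69 = 38.09 °C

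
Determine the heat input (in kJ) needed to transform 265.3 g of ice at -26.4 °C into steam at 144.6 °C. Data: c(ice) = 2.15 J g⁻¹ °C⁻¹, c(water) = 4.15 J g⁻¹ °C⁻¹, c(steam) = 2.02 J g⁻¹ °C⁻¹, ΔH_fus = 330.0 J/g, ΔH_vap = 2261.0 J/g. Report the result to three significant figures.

q1 (heat ice -26.4→0.0 °C): 265.3 × 2.15 × 26.4 = 15058 J
q2 (melt at 0 °C): 265.3 × 330.0 = 87549 J
q3 (heat water 0.0→100.0 °C): 265.3 × 4.15 × 100.0 = 110100 J
q4 (vaporize at 100 °C): 265.3 × 2261.0 = 599843 J
q5 (heat steam 100.0→144.6 °C): 265.3 × 2.02 × 44.6 = 23901 J
Total: 15058 + 87549 + 110100 + 599843 + 23901 = 836451 J = 836 kJ

q = 836 kJ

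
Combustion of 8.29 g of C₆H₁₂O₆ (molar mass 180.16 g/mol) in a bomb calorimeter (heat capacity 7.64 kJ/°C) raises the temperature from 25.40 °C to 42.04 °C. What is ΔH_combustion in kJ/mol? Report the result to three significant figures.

ΔH = -2760 kJ/mol

ΔT = 42.04 − 25.40 = 16.64 °C
q_cal = C_cal × ΔT = 7.64 × 16.64 = 127.1296 kJ
n = 8.29 / 180.16 = 0.04601 mol
q_rxn = −q_cal = -127.1296 kJ
ΔH = -127.1296 / 0.04601 = -2763 kJ/mol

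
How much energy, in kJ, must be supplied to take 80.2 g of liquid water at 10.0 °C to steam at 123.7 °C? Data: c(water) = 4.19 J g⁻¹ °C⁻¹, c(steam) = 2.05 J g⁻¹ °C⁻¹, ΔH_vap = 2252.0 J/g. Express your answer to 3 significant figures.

q = 215 kJ

q1 (heat water 10.0→100.0 °C): 80.2 × 4.19 × 90.0 = 30243 J
q2 (vaporize at 100 °C): 80.2 × 2252.0 = 180610 J
q3 (heat steam 100.0→123.7 °C): 80.2 × 2.05 × 23.7 = 3897 J
Total: 30243 + 180610 + 3897 = 214750 J = 215 kJ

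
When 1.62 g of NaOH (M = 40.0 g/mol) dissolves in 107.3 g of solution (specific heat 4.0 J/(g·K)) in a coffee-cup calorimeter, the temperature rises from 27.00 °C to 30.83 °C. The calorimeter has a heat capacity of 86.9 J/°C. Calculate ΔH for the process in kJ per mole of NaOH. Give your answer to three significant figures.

|ΔT| = |30.83 − 27.00| = 3.83 °C
|q_surr| = (107.3 × 4.0 + 86.9) × 3.83 = 516.1 × 3.83 = 1977 J
n(NaOH) = 1.62 / 40.0 = 0.04050 mol
Temperature rose, so q_rxn = −|q_surr| = -1.977 kJ
ΔH = q_rxn / n = -48.81 kJ/mol

ΔH = -48.8 kJ/mol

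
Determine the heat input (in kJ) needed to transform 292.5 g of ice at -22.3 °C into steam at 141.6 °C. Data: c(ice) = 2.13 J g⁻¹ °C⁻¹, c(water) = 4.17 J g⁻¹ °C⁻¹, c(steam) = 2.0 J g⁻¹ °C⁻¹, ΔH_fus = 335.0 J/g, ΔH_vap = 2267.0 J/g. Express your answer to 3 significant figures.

q1 (heat ice -22.3→0.0 °C): 292.5 × 2.13 × 22.3 = 13893 J
q2 (melt at 0 °C): 292.5 × 335.0 = 97988 J
q3 (heat water 0.0→100.0 °C): 292.5 × 4.17 × 100.0 = 121973 J
q4 (vaporize at 100 °C): 292.5 × 2267.0 = 663098 J
q5 (heat steam 100.0→141.6 °C): 292.5 × 2.0 × 41.6 = 24336 J
Total: 13893 + 97988 + 121973 + 663098 + 24336 = 921288 J = 921 kJ

q = 921 kJ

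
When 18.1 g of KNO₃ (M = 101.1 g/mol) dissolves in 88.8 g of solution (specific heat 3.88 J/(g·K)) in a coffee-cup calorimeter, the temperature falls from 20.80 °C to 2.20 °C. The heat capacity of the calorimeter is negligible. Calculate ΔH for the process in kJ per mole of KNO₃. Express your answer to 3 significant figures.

ΔH = 35.8 kJ/mol

|ΔT| = |2.20 − 20.80| = 18.60 °C
|q_surr| = (88.8 × 3.88) × 18.60 = 344.544 × 18.60 = 6409 J
n(KNO₃) = 18.1 / 101.1 = 0.1790 mol
Temperature fell, so q_rxn = +|q_surr| = 6.409 kJ
ΔH = q_rxn / n = 35.80 kJ/mol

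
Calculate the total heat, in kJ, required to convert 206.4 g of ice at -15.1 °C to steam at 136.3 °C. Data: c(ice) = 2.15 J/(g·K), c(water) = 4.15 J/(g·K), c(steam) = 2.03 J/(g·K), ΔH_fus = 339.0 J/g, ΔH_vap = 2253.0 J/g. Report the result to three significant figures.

q1 (heat ice -15.1→0.0 °C): 206.4 × 2.15 × 15.1 = 6701 J
q2 (melt at 0 °C): 206.4 × 339.0 = 69970 J
q3 (heat water 0.0→100.0 °C): 206.4 × 4.15 × 100.0 = 85656 J
q4 (vaporize at 100 °C): 206.4 × 2253.0 = 465019 J
q5 (heat steam 100.0→136.3 °C): 206.4 × 2.03 × 36.3 = 15209 J
Total: 6701 + 69970 + 85656 + 465019 + 15209 = 642555 J = 643 kJ

q = 643 kJ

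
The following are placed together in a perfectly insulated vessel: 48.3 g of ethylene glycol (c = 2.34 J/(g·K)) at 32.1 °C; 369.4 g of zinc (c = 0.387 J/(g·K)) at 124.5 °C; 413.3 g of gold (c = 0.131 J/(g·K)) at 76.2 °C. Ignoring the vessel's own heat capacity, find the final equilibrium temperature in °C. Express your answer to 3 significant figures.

T_f = 82.4 °C

Σ mᵢcᵢ(T − Tᵢ) = 0  ⇒  T = Σ mᵢcᵢTᵢ / Σ mᵢcᵢ
Σ mᵢcᵢ = 48.3×2.34 + 369.4×0.387 + 413.3×0.131 = 310.1221
Σ mᵢcᵢTᵢ = 113.022×32.1 + 142.9578×124.5 + 54.1423×76.2 = 25552
T = 25552 / 310.1221 = 82.39 °C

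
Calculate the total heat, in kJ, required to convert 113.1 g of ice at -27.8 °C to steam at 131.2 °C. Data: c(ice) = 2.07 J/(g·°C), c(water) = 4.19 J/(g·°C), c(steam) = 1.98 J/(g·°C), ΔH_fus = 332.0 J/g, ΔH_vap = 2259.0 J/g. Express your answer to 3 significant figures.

q = 354 kJ

q1 (heat ice -27.8→0.0 °C): 113.1 × 2.07 × 27.8 = 6508 J
q2 (melt at 0 °C): 113.1 × 332.0 = 37549 J
q3 (heat water 0.0→100.0 °C): 113.1 × 4.19 × 100.0 = 47389 J
q4 (vaporize at 100 °C): 113.1 × 2259.0 = 255493 J
q5 (heat steam 100.0→131.2 °C): 113.1 × 1.98 × 31.2 = 6987 J
Total: 6508 + 37549 + 47389 + 255493 + 6987 = 353926 J = 354 kJ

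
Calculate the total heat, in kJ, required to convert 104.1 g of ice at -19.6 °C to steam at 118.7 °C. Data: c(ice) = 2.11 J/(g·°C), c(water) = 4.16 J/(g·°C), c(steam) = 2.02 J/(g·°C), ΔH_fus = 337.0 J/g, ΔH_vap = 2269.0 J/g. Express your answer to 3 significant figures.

q1 (heat ice -19.6→0.0 °C): 104.1 × 2.11 × 19.6 = 4305 J
q2 (melt at 0 °C): 104.1 × 337.0 = 35082 J
q3 (heat water 0.0→100.0 °C): 104.1 × 4.16 × 100.0 = 43306 J
q4 (vaporize at 100 °C): 104.1 × 2269.0 = 236203 J
q5 (heat steam 100.0→118.7 °C): 104.1 × 2.02 × 18.7 = 3932 J
Total: 4305 + 35082 + 43306 + 236203 + 3932 = 322828 J = 323 kJ

q = 323 kJ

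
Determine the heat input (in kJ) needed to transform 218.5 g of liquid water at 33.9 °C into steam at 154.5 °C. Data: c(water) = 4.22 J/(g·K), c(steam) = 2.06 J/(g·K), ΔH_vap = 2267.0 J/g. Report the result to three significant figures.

q1 (heat water 33.9→100.0 °C): 218.5 × 4.22 × 66.1 = 60949 J
q2 (vaporize at 100 °C): 218.5 × 2267.0 = 495340 J
q3 (heat steam 100.0→154.5 °C): 218.5 × 2.06 × 54.5 = 24531 J
Total: 60949 + 495340 + 24531 = 580820 J = 581 kJ

q = 581 kJ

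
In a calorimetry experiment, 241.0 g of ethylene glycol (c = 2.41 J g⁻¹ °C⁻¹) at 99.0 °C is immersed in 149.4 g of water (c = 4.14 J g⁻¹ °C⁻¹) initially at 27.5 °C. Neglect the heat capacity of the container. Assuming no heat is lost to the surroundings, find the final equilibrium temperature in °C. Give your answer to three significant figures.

T_f = 62.1 °C

Heat lost by ethylene glycol = heat gained by water.
(241.0)(2.41)(99.0 − T) = (149.4)(4.14)(T − 27.5)
580.81 (99.0 − T) = 618.516 (T − 27.5)
57500 − 580.81 T = 618.516 T − 17009
74509 = 1199.326 T
T = 62.13 °C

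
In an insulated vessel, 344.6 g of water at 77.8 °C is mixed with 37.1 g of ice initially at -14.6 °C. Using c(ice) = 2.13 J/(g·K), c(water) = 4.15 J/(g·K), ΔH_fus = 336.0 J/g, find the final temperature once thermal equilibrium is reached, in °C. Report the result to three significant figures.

Heat to bring ice to 0 °C and melt it: q₁ = 37.1×2.13×14.6 + 37.1×336.0 = 13619 J
Heat the water can supply cooling to 0 °C: 344.6×4.15×77.8 = 111261 J > q₁, so all ice melts.
Energy balance: 344.6×4.15×(77.8 − T) = 13619 + 37.1×4.15×(T − 0)
1430.09(77.8 − T) = 13619 + 153.965 T
111261 − 13619 = 1584.055 T
T = 97642 / 1584.055 = 61.64 °C

T_f = 61.6 °C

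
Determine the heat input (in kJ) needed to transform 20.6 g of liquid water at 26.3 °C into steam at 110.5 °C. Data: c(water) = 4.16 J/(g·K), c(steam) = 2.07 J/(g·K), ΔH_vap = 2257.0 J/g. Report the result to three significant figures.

q1 (heat water 26.3→100.0 °C): 20.6 × 4.16 × 73.7 = 6316 J
q2 (vaporize at 100 °C): 20.6 × 2257.0 = 46494 J
q3 (heat steam 100.0→110.5 °C): 20.6 × 2.07 × 10.5 = 448 J
Total: 6316 + 46494 + 448 = 53258 J = 53.3 kJ

q = 53.3 kJ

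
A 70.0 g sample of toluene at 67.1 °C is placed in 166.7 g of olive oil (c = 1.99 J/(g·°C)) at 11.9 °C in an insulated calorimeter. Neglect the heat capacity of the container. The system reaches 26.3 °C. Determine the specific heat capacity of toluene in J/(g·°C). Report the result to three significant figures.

c = 1.67 J/(g·°C)

q_gained = (166.7 × 1.99) × (26.3 − 11.9) = 4777 J
q_lost = 70.0 × c × (67.1 − 26.3) = 2856 c
Set equal: c = 4777 / 2856 = 1.67 J/(g·°C)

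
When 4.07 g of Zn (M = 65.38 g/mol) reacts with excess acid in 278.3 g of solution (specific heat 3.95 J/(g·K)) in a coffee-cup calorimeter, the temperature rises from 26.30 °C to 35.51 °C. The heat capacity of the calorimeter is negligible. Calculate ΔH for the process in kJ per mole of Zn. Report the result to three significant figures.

ΔH = -163 kJ/mol

|ΔT| = |35.51 − 26.30| = 9.21 °C
|q_surr| = (278.3 × 3.95) × 9.21 = 1099.285 × 9.21 = 10120 J
n(Zn) = 4.07 / 65.38 = 0.06225 mol
Temperature rose, so q_rxn = −|q_surr| = -10.12 kJ
ΔH = q_rxn / n = -162.6 kJ/mol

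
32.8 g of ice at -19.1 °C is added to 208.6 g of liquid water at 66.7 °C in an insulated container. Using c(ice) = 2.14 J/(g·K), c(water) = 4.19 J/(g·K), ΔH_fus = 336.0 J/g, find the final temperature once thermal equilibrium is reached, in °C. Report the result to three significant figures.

T_f = 45.4 °C

Heat to bring ice to 0 °C and melt it: q₁ = 32.8×2.14×19.1 + 32.8×336.0 = 12361 J
Heat the water can supply cooling to 0 °C: 208.6×4.19×66.7 = 58298.1 J > q₁, so all ice melts.
Energy balance: 208.6×4.19×(66.7 − T) = 12361 + 32.8×4.19×(T − 0)
874.034(66.7 − T) = 12361 + 137.432 T
58298.1 − 12361 = 1011.466 T
T = 45937.1 / 1011.466 = 45.42 °C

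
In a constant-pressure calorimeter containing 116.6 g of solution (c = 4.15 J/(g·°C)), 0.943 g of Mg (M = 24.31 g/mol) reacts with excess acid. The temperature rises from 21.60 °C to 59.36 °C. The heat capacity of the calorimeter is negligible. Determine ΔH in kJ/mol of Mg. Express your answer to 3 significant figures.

|ΔT| = |59.36 − 21.60| = 37.76 °C
|q_surr| = (116.6 × 4.15) × 37.76 = 483.89 × 37.76 = 18270 J
n(Mg) = 0.943 / 24.31 = 0.03879 mol
Temperature rose, so q_rxn = −|q_surr| = -18.27 kJ
ΔH = q_rxn / n = -471.0 kJ/mol

ΔH = -471 kJ/mol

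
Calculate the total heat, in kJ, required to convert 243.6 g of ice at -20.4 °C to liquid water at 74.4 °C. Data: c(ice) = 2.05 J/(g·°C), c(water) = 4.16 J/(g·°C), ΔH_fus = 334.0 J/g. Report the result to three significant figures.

q1 (heat ice -20.4→0.0 °C): 243.6 × 2.05 × 20.4 = 10187 J
q2 (melt at 0 °C): 243.6 × 334.0 = 81362 J
q3 (heat water 0.0→74.4 °C): 243.6 × 4.16 × 74.4 = 75395 J
Total: 10187 + 81362 + 75395 = 166944 J = 167 kJ

q = 167 kJ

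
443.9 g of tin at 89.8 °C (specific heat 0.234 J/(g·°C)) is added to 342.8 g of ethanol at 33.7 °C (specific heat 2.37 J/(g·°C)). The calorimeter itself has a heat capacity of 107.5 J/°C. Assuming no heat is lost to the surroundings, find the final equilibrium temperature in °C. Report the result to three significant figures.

T_f = 39.4 °C

Heat lost by tin = heat gained by ethanol + calorimeter.
(443.9)(0.234)(89.8 − T) = [(342.8)(2.37) + 107.5](T − 33.7)
103.8726 (89.8 − T) = 919.936 (T − 33.7)
9327.8 − 103.8726 T = 919.936 T − 31002
40329.8 = 1023.8086 T
T = 39.39 °C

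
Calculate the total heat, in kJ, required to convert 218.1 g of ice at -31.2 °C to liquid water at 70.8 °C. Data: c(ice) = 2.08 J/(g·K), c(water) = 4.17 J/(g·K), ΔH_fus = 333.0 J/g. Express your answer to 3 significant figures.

q = 151 kJ

q1 (heat ice -31.2→0.0 °C): 218.1 × 2.08 × 31.2 = 14154 J
q2 (melt at 0 °C): 218.1 × 333.0 = 72627 J
q3 (heat water 0.0→70.8 °C): 218.1 × 4.17 × 70.8 = 64391 J
Total: 14154 + 72627 + 64391 = 151172 J = 151 kJ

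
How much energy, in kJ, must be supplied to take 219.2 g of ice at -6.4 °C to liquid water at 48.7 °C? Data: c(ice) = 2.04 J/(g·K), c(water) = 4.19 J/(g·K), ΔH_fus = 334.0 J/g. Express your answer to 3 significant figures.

q = 121 kJ

q1 (heat ice -6.4→0.0 °C): 219.2 × 2.04 × 6.4 = 2862 J
q2 (melt at 0 °C): 219.2 × 334.0 = 73213 J
q3 (heat water 0.0→48.7 °C): 219.2 × 4.19 × 48.7 = 44728 J
Total: 2862 + 73213 + 44728 = 120803 J = 121 kJ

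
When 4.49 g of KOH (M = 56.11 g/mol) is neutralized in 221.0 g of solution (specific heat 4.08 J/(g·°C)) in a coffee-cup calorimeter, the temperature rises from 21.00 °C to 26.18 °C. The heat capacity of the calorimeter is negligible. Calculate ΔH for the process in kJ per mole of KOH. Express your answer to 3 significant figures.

ΔH = -58.4 kJ/mol

|ΔT| = |26.18 − 21.00| = 5.18 °C
|q_surr| = (221.0 × 4.08) × 5.18 = 901.68 × 5.18 = 4671 J
n(KOH) = 4.49 / 56.11 = 0.08002 mol
Temperature rose, so q_rxn = −|q_surr| = -4.671 kJ
ΔH = q_rxn / n = -58.37 kJ/mol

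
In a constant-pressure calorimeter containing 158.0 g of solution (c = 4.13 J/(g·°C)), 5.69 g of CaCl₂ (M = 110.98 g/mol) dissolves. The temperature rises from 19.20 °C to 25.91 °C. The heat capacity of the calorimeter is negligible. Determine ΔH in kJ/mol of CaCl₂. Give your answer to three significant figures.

|ΔT| = |25.91 − 19.20| = 6.71 °C
|q_surr| = (158.0 × 4.13) × 6.71 = 652.54 × 6.71 = 4379 J
n(CaCl₂) = 5.69 / 110.98 = 0.05127 mol
Temperature rose, so q_rxn = −|q_surr| = -4.379 kJ
ΔH = q_rxn / n = -85.41 kJ/mol

ΔH = -85.4 kJ/mol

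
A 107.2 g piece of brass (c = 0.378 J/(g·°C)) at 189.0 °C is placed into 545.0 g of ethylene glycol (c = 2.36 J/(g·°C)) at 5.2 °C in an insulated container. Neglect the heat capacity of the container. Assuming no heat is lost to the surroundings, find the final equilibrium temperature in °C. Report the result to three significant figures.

T_f = 10.8 °C

Heat lost by brass = heat gained by ethylene glycol.
(107.2)(0.378)(189.0 − T) = (545.0)(2.36)(T − 5.2)
40.5216 (189.0 − T) = 1286.2 (T − 5.2)
7658.6 − 40.5216 T = 1286.2 T − 6688.2
14346.8 = 1326.7216 T
T = 10.81 °C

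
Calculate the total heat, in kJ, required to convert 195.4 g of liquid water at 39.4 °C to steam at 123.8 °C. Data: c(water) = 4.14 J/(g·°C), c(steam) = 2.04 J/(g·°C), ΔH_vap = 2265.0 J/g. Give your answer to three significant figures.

q = 501 kJ

q1 (heat water 39.4→100.0 °C): 195.4 × 4.14 × 60.6 = 49023 J
q2 (vaporize at 100 °C): 195.4 × 2265.0 = 442581 J
q3 (heat steam 100.0→123.8 °C): 195.4 × 2.04 × 23.8 = 9487 J
Total: 49023 + 442581 + 9487 = 501091 J = 501 kJ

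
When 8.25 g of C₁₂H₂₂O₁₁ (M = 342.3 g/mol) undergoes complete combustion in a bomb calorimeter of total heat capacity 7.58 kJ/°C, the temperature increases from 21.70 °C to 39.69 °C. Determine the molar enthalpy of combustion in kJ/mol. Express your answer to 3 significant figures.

ΔT = 39.69 − 21.70 = 17.99 °C
q_cal = C_cal × ΔT = 7.58 × 17.99 = 136.3642 kJ
n = 8.25 / 342.3 = 0.02410 mol
q_rxn = −q_cal = -136.3642 kJ
ΔH = -136.3642 / 0.02410 = -5658 kJ/mol

ΔH = -5660 kJ/mol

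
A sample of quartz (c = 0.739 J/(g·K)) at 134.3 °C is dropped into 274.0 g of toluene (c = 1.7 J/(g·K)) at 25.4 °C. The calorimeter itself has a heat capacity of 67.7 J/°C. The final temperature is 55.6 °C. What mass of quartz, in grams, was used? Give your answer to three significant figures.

q_gained = (274.0 × 1.7 + 67.7) × (55.6 − 25.4) = 16110 J
q_lost = m × 0.739 × (134.3 − 55.6) = 58.1593 m
m = 16110 / 58.1593 = 277 g

m = 277 g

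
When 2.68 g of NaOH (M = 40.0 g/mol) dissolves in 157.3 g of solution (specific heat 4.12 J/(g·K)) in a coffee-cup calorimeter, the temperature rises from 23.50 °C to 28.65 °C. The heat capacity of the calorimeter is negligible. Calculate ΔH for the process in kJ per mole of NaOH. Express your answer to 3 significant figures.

|ΔT| = |28.65 − 23.50| = 5.15 °C
|q_surr| = (157.3 × 4.12) × 5.15 = 648.076 × 5.15 = 3338 J
n(NaOH) = 2.68 / 40.0 = 0.06700 mol
Temperature rose, so q_rxn = −|q_surr| = -3.338 kJ
ΔH = q_rxn / n = -49.82 kJ/mol

ΔH = -49.8 kJ/mol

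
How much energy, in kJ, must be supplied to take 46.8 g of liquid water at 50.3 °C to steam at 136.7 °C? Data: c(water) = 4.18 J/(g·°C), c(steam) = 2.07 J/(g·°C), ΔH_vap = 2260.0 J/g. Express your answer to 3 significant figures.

q = 119 kJ

q1 (heat water 50.3→100.0 °C): 46.8 × 4.18 × 49.7 = 9723 J
q2 (vaporize at 100 °C): 46.8 × 2260.0 = 105768 J
q3 (heat steam 100.0→136.7 °C): 46.8 × 2.07 × 36.7 = 3555 J
Total: 9723 + 105768 + 3555 = 119046 J = 119 kJ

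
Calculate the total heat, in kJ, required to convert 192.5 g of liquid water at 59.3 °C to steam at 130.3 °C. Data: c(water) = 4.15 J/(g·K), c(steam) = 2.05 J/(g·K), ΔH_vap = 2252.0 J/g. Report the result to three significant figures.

q1 (heat water 59.3→100.0 °C): 192.5 × 4.15 × 40.7 = 32514 J
q2 (vaporize at 100 °C): 192.5 × 2252.0 = 433510 J
q3 (heat steam 100.0→130.3 °C): 192.5 × 2.05 × 30.3 = 11957 J
Total: 32514 + 433510 + 11957 = 477981 J = 478 kJ

q = 478 kJ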